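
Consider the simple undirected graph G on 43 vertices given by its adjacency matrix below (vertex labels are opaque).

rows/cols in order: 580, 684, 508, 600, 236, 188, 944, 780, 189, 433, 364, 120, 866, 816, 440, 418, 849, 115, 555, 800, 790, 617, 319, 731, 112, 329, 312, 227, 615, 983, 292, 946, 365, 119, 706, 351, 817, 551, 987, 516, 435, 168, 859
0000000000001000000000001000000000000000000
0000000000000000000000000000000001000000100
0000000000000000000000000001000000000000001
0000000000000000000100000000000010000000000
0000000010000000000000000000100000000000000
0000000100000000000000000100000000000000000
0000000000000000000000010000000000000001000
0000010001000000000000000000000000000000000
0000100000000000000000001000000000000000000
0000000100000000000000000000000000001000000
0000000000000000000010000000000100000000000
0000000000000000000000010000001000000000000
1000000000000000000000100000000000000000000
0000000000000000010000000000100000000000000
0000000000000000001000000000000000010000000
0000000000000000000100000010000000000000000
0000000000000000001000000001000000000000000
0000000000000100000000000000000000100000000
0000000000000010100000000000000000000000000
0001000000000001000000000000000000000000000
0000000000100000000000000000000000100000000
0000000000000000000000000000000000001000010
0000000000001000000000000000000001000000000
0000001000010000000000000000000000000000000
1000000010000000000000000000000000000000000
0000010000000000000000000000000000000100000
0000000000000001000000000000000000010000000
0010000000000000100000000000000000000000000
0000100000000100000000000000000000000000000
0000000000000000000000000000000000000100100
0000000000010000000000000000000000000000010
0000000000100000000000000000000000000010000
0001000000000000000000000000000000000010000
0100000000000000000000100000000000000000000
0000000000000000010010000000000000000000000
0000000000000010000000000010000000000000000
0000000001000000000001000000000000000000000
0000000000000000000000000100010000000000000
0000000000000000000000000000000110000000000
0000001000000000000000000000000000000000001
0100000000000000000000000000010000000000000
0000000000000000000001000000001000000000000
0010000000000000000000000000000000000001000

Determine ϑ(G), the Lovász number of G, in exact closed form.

43*cos(pi/43)/(cos(pi/43) + 1)

deg(983) = 2; N(983) = {551, 435}.
deg(292) = 2; N(292) = {120, 168}.
Vertex 189 has 2 neighbors: 236, 112.
Vertex 364 has 2 neighbors: 790, 946.
deg(v) = 2 for all v (|V|=43); connected 2-regular on 43 ⇒ C_{43}.
Distinct eigenvalues (to 5 d.p.): [2.0, 1.97869, 1.9152, 1.8109, 1.668, 1.48954, 1.27935, 1.04188, 0.78221, 0.50587, 0.21874, -0.07304, -0.36327, -0.64576, -0.91448, -1.16372, -1.38815, -1.58299, -1.7441, -1.86803, -1.95215, -1.99466].
−43·(-2*cos(pi/43)) / ((2)−(-2*cos(pi/43))) = 43*cos(pi/43)/(cos(pi/43) + 1) = ϑ(G).
= 21.47128… (decimal).
Sandwich: α(G)=21 ≤ ϑ(G)=43*cos(pi/43)/(cos(pi/43) + 1) ≤ χ(Ḡ)=22 (both strict).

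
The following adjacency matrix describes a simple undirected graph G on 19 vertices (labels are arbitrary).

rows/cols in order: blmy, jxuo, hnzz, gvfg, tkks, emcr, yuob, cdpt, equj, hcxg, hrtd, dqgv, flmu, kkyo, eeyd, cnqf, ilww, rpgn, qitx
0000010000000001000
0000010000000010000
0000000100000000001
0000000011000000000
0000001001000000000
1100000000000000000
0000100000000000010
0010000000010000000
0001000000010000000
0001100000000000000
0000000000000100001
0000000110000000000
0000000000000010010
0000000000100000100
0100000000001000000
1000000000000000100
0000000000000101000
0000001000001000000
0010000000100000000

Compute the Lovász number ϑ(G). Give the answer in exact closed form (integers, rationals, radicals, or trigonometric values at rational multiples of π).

N(cnqf) = {blmy, ilww}, |N(cnqf)| = 2.
N(ilww) = {kkyo, cnqf}, |N(ilww)| = 2.
deg(emcr) = 2; N(emcr) = {blmy, jxuo}.
N(kkyo) = {hrtd, ilww}, |N(kkyo)| = 2.
Every vertex has degree 2 (N=19); a single 19-cycle (edge-transitive).
spec(A) ≈ [2.0, 1.891634, 1.578281, 1.093896, 0.490971, -0.165159, -0.803391, -1.354563, -1.758948, -1.972723] (distinct, 6 d.p.).
Lovász: ϑ = −19(-2*cos(pi/19))/(2+-(-1)*2*cos(pi/19)) = 19*cos(pi/19)/(cos(pi/19) + 1).
Numerically 9.43477.
α=9, χ(Ḡ)=10; ϑ=19*cos(pi/19)/(cos(pi/19) + 1) lies between (both strict).

19*cos(pi/19)/(cos(pi/19) + 1)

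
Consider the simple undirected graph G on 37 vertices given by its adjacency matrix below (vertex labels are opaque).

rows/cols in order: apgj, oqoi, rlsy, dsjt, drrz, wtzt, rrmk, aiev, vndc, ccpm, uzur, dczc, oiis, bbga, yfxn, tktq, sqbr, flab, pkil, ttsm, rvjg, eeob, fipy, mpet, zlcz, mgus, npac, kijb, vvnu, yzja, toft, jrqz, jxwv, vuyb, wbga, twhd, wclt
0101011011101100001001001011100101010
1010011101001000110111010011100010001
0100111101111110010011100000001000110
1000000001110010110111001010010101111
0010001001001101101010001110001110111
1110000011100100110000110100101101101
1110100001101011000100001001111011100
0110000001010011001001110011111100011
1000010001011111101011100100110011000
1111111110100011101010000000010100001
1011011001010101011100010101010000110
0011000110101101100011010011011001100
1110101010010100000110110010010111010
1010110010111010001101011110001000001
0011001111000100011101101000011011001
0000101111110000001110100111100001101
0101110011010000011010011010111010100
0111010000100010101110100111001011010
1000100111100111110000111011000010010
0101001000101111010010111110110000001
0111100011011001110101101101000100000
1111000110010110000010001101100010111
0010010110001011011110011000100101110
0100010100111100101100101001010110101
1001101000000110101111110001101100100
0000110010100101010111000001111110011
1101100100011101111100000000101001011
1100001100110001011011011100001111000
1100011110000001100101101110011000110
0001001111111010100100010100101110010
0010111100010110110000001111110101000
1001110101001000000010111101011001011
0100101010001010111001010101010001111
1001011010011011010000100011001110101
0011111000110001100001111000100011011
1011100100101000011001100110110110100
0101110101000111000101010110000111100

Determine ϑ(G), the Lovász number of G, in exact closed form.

deg(yzja) = 18; N(yzja) = {dsjt, rrmk, aiev, vndc, ccpm, uzur, dczc, oiis, yfxn, sqbr, ttsm, mpet, mgus, vvnu, toft, jrqz, jxwv, twhd}.
N(bbga) = {apgj, rlsy, drrz, wtzt, vndc, uzur, dczc, oiis, yfxn, pkil, ttsm, eeob, mpet, zlcz, mgus, npac, toft, wclt}, |N(bbga)| = 18.
N(eeob) = {apgj, oqoi, rlsy, dsjt, aiev, vndc, dczc, bbga, yfxn, rvjg, zlcz, mgus, kijb, vvnu, jxwv, wbga, twhd, wclt}, |N(eeob)| = 18.
N(tktq) = {drrz, rrmk, aiev, vndc, ccpm, uzur, dczc, pkil, ttsm, rvjg, fipy, mgus, npac, kijb, vvnu, vuyb, wbga, wclt}, |N(tktq)| = 18.
deg(v) = 18 for all v (|V|=37); SR(37,18,8,9) — a Paley graph.
Distinct eigenvalues (to 4 d.p.): [18.0, 2.5414, -3.5414].
ϑ = −N·λ_min/(λ_max−λ_min) = −37·(-sqrt(37)/2 - 1/2)/(18−(-sqrt(37)/2 - 1/2)) = sqrt(37).
≈ 6.0827625 (to 7 d.p.).

sqrt(37)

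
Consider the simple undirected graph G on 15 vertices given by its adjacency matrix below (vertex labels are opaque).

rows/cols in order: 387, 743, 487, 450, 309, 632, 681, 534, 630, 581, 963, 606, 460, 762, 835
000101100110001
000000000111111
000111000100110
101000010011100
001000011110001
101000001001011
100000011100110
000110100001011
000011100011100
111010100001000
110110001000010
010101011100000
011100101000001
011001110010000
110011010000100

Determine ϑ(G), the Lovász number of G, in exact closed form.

Vertex 762 has 6 neighbors: 743, 487, 632, 681, 534, 963.
N(534) = {450, 309, 681, 606, 762, 835}, |N(534)| = 6.
deg(387) = 6; N(387) = {450, 632, 681, 581, 963, 835}.
N(460) = {743, 487, 450, 681, 630, 835}, |N(460)| = 6.
deg(v) = 6 for all v (|V|=15); Kneser K(6,2) on C(6,2)=15 vertices.
The 3 distinct eigenvalues: [6.0, 1.0, -3.0].
−15·(-3) / ((6)−(-3)) = 5 = ϑ(G).
ϑ(G) ≈ 5.0000000.

5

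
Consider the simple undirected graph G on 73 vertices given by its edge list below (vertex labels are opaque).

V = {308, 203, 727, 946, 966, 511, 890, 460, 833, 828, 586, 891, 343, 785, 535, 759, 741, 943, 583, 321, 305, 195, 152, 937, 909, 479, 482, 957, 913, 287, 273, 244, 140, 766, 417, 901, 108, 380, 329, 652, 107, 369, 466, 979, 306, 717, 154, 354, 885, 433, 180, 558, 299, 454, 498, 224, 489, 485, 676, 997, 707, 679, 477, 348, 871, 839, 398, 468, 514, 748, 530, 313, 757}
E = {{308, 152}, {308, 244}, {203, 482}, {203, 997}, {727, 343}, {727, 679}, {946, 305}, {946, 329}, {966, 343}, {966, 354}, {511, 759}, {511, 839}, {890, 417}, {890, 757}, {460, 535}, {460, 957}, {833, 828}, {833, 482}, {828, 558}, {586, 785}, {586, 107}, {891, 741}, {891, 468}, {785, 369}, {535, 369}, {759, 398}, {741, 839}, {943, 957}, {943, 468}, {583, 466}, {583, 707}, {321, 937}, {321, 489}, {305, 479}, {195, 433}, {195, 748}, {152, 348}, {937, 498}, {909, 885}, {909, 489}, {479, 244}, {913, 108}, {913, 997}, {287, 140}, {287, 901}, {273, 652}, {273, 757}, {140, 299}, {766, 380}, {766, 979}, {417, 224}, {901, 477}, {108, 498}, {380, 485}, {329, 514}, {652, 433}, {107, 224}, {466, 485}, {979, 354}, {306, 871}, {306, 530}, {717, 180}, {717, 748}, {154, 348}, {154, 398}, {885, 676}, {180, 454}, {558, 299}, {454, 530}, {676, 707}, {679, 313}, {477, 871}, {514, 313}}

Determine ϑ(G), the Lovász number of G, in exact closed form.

73*cos(pi/73)/(cos(pi/73) + 1)

deg(108) = 2; N(108) = {913, 498}.
Vertex 479 has 2 neighbors: 305, 244.
N(943) = {957, 468}, |N(943)| = 2.
deg(460) = 2; N(460) = {535, 957}.
Every vertex has degree 2 (N=73); connected 2-regular on 73 ⇒ C_{73}.
The 37 distinct eigenvalues: [2.0, 1.993, 1.97, 1.934, 1.883, 1.818, 1.739, 1.648, 1.544, 1.429, 1.304, 1.169, 1.025, 0.873, 0.715, 0.552, 0.385, 0.215, 0.043, -0.129, -0.3, -0.469, -0.634, -0.795, -0.95, -1.098, -1.237, -1.368, -1.488, -1.598, -1.695, -1.78, -1.852, -1.91, -1.954, -1.983, -1.998].
λ_max=2, λ_min=-2*cos(pi/73); ϑ = −73·λ_min/(λ_max−λ_min) = 73*cos(pi/73)/(cos(pi/73) + 1).
Numerically 36.48309.
α=36, χ(Ḡ)=37; ϑ=73*cos(pi/73)/(cos(pi/73) + 1) lies between (both strict).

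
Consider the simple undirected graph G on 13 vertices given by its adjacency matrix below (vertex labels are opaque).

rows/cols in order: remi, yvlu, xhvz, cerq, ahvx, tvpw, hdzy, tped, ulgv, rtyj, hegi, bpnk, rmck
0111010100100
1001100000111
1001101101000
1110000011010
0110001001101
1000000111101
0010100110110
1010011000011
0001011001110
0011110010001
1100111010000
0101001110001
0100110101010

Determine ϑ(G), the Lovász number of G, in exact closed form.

Vertex tped has 6 neighbors: remi, xhvz, tvpw, hdzy, bpnk, rmck.
N(rmck) = {yvlu, ahvx, tvpw, tped, rtyj, bpnk}, |N(rmck)| = 6.
N(tvpw) = {remi, tped, ulgv, rtyj, hegi, rmck}, |N(tvpw)| = 6.
N(ulgv) = {cerq, tvpw, hdzy, rtyj, hegi, bpnk}, |N(ulgv)| = 6.
Regular of degree 6 on 13 vertices: strongly regular (13,6,2,3).
spec(A) ≈ [6.0, 1.302776, -2.302776] (distinct, 6 d.p.).
With N=13: ϑ(G) = 13·(-(-sqrt(13)/2 - 1/2))/(6−(-sqrt(13)/2 - 1/2)) = sqrt(13).
= 3.605551275… (decimal).

sqrt(13)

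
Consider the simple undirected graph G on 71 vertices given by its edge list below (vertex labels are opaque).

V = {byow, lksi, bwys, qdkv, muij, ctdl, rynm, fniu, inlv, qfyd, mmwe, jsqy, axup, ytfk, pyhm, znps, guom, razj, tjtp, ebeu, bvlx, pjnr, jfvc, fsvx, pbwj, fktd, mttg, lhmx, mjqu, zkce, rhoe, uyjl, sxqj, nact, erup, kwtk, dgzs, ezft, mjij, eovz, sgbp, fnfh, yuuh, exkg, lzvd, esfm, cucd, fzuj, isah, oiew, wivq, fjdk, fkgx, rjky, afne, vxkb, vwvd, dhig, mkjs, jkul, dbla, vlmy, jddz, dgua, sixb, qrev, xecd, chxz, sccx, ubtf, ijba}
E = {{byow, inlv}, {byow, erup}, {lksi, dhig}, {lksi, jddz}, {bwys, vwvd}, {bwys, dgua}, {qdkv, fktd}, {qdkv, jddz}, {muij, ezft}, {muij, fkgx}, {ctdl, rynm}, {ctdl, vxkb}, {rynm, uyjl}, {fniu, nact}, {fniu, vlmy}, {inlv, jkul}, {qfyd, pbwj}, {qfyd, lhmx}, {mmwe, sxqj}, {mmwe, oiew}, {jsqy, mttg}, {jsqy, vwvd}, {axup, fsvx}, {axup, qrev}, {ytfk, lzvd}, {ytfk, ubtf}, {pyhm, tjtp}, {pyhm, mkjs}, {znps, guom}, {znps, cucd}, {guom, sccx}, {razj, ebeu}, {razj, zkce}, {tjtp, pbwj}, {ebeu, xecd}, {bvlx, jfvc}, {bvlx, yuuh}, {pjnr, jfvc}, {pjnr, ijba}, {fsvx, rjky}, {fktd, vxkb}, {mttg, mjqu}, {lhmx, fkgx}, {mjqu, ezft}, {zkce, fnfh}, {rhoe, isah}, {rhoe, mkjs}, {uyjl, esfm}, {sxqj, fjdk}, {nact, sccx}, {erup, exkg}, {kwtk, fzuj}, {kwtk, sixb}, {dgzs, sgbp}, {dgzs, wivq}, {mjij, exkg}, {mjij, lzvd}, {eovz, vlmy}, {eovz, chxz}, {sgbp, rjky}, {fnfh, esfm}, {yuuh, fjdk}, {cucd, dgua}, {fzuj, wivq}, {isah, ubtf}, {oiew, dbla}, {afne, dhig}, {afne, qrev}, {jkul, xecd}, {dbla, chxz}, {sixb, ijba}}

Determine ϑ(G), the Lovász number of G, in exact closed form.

N(tjtp) = {pyhm, pbwj}, |N(tjtp)| = 2.
deg(axup) = 2; N(axup) = {fsvx, qrev}.
Vertex ebeu has 2 neighbors: razj, xecd.
Vertex guom has 2 neighbors: znps, sccx.
71-vertex 2-regular graph: the odd cycle C_{71}.
spec(A) ≈ [2.0, 1.992, 1.969, 1.93, 1.876, 1.807, 1.725, 1.628, 1.519, 1.398, 1.267, 1.125, 0.974, 0.816, 0.652, 0.482, 0.308, 0.133, -0.044, -0.221, -0.396, -0.567, -0.735, -0.896, -1.051, -1.197, -1.334, -1.46, -1.575, -1.678, -1.768, -1.843, -1.905, -1.951, -1.982, -1.998] (distinct, 3 d.p.).
ϑ = −N·λ_min/(λ_max−λ_min) = −71·(-2*cos(pi/71))/(2−(-2*cos(pi/71))) = 71*cos(pi/71)/(cos(pi/71) + 1).
= 35.48262… (decimal).
α=35, χ(Ḡ)=36; ϑ=71*cos(pi/71)/(cos(pi/71) + 1) lies between (both strict).

71*cos(pi/71)/(cos(pi/71) + 1)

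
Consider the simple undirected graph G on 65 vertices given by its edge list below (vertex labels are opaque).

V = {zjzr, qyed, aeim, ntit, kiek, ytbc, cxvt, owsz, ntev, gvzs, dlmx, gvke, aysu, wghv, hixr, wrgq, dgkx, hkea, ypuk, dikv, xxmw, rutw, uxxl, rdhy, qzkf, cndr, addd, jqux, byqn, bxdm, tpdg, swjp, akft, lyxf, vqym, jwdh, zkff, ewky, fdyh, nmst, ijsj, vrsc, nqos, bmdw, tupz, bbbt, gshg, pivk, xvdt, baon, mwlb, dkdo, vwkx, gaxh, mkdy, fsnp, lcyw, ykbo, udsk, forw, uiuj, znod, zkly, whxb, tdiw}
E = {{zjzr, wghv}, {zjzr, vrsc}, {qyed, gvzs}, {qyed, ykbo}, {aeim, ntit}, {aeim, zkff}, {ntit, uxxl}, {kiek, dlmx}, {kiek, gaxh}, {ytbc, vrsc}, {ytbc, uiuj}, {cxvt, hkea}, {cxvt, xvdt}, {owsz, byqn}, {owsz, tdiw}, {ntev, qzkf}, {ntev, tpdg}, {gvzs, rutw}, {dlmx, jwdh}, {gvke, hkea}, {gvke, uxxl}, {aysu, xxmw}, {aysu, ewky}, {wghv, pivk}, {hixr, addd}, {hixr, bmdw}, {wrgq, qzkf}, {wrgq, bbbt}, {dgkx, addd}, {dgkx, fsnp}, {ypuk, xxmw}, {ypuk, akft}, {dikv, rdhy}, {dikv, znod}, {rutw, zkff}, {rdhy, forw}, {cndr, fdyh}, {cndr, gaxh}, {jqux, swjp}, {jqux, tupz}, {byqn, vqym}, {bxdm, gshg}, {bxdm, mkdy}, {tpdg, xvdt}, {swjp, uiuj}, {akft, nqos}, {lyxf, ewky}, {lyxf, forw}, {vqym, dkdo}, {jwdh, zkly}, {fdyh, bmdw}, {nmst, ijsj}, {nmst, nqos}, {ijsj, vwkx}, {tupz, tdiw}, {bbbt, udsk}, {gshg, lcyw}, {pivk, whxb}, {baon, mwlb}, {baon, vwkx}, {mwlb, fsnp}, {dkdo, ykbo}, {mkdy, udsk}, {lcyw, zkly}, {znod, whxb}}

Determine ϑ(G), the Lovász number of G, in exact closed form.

65*cos(pi/65)/(cos(pi/65) + 1)

deg(lyxf) = 2; N(lyxf) = {ewky, forw}.
Vertex mwlb has 2 neighbors: baon, fsnp.
deg(tdiw) = 2; N(tdiw) = {owsz, tupz}.
Vertex forw has 2 neighbors: rdhy, lyxf.
deg(v) = 2 for all v (|V|=65); connected 2-regular on 65 ⇒ C_{65}.
A has 33 distinct eigenvalues ≈ [2.0, 1.9907, 1.9627, 1.9165, 1.8523, 1.7709, 1.6729, 1.5593, 1.4312, 1.2897, 1.1361, 0.972, 0.7987, 0.618, 0.4316, 0.2411, 0.0483, -0.1449, -0.3367, -0.5254, -0.7092, -0.8864, -1.0553, -1.2143, -1.362, -1.497, -1.618, -1.7239, -1.8137, -1.8866, -1.9419, -1.979, -1.9977].
ϑ = −N·λ_min/(λ_max−λ_min) = −65·(-2*cos(pi/65))/(2−(-2*cos(pi/65))) = 65*cos(pi/65)/(cos(pi/65) + 1).
≈ 32.4810126 (to 7 d.p.).
α=32, χ(Ḡ)=33; ϑ=65*cos(pi/65)/(cos(pi/65) + 1) lies between (both strict).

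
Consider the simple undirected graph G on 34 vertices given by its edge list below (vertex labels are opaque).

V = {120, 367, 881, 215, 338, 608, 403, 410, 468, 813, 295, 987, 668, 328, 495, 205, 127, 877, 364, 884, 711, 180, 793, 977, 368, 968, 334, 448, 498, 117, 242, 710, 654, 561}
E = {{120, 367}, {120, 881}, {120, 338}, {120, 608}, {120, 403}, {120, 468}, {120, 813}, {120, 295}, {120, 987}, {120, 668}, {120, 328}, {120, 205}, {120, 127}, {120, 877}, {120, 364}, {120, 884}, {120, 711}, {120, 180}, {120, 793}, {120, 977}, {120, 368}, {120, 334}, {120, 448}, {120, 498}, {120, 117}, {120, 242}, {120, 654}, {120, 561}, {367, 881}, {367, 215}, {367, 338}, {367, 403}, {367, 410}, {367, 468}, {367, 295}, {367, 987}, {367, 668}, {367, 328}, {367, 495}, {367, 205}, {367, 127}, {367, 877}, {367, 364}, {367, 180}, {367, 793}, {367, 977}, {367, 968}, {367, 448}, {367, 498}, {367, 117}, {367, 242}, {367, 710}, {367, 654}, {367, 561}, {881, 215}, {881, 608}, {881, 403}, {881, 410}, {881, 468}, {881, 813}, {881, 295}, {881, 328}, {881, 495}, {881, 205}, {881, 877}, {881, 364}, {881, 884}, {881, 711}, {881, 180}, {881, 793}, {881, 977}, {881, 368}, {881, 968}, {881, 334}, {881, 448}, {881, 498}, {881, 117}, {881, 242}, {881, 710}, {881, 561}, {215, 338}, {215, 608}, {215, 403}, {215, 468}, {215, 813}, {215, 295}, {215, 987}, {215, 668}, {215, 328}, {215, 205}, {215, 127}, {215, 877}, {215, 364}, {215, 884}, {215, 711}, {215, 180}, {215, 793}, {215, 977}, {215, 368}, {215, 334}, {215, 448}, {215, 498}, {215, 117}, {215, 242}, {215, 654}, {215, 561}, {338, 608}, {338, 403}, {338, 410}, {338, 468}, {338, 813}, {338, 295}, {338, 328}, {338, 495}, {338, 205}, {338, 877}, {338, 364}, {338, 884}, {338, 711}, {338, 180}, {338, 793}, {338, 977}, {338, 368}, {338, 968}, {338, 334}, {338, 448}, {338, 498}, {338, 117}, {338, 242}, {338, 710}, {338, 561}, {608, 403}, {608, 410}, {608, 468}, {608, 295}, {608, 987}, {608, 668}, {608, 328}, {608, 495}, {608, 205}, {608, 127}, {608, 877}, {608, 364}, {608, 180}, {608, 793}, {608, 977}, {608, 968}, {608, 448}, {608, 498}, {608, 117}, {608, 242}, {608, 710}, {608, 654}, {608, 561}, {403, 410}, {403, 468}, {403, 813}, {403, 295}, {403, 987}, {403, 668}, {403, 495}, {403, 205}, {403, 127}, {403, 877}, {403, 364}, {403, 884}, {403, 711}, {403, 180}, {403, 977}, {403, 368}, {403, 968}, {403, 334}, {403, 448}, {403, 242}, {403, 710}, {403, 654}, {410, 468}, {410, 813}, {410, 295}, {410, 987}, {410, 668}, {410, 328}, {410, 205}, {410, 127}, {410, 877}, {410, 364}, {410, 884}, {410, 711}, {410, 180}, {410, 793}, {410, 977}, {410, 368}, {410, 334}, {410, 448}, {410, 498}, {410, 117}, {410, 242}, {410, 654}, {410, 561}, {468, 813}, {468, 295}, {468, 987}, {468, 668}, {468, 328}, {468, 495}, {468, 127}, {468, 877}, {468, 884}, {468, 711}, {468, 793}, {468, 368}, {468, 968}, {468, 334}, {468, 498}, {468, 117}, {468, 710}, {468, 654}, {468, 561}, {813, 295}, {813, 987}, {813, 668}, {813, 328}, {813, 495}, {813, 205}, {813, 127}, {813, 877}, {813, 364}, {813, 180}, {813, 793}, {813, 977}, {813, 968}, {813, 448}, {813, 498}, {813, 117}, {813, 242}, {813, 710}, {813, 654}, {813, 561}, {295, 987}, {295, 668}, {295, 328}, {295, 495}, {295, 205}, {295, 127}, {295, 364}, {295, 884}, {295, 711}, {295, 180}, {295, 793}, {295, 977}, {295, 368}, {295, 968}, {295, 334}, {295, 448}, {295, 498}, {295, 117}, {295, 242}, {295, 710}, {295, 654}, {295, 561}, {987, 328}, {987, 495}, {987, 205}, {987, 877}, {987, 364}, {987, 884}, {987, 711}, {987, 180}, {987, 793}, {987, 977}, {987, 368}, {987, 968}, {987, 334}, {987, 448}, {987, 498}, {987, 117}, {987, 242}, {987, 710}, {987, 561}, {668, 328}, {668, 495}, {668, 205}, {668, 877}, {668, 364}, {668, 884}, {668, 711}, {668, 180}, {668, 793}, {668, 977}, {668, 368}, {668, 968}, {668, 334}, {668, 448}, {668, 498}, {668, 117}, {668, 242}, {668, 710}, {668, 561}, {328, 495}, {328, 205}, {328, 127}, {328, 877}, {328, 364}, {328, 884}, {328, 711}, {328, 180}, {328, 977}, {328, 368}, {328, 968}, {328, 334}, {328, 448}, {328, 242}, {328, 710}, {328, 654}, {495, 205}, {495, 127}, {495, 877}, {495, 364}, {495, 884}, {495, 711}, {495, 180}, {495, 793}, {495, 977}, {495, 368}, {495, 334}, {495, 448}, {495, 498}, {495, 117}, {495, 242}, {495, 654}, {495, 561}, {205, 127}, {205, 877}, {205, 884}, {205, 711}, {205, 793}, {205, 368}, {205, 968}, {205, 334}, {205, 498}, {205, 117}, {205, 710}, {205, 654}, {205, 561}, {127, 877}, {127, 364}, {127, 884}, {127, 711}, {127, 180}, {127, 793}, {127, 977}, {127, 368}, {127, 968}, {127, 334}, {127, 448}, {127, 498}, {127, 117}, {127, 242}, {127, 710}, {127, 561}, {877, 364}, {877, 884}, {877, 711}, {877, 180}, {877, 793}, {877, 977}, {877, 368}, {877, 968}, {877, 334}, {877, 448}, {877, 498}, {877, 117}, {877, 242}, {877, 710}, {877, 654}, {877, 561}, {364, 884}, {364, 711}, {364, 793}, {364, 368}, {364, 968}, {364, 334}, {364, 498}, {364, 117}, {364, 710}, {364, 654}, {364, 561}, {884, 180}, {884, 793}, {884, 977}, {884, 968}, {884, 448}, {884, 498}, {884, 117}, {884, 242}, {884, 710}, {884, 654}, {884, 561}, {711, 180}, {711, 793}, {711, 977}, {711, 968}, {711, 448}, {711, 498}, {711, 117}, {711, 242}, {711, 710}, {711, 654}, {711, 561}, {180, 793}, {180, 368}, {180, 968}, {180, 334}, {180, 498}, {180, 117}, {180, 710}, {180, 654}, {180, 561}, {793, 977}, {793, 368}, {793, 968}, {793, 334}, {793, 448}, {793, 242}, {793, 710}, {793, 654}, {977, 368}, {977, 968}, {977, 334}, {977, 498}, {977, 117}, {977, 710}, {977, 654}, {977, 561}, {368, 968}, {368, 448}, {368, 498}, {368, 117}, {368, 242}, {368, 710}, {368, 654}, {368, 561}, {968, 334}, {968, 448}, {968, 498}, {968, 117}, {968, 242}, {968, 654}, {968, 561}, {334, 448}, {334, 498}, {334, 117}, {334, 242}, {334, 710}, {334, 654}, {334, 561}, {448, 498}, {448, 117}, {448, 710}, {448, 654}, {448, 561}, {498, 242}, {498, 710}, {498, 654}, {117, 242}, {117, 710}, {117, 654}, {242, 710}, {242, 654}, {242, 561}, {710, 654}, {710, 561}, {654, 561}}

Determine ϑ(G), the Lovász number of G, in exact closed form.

7

deg(881) = 28; N(881) = {120, 367, 215, 608, 403, 410, 468, 813, 295, 328, 495, 205, 877, 364, 884, 711, 180, 793, 977, 368, 968, 334, 448, 498, 117, 242, 710, 561}.
Vertex 117 has 28 neighbors: 120, 367, 881, 215, 338, 608, 410, 468, 813, 295, 987, 668, 495, 205, 127, 877, 364, 884, 711, 180, 977, 368, 968, 334, 448, 242, 710, 654.
deg(468) = 27; N(468) = {120, 367, 881, 215, 338, 608, 403, 410, 813, 295, 987, 668, 328, 495, 127, 877, 884, 711, 793, 368, 968, 334, 498, 117, 710, 654, 561}.
deg(793) = 28; N(793) = {120, 367, 881, 215, 338, 608, 410, 468, 813, 295, 987, 668, 495, 205, 127, 877, 364, 884, 711, 180, 977, 368, 968, 334, 448, 242, 710, 654}.
6 parts of sizes [7, 7, 6, 6, 6, 2]; α(G) = 7 = ϑ (perfect).
Numerically 7.0000000.
α=7, χ(Ḡ)=7; ϑ=7 lies between (collapsed).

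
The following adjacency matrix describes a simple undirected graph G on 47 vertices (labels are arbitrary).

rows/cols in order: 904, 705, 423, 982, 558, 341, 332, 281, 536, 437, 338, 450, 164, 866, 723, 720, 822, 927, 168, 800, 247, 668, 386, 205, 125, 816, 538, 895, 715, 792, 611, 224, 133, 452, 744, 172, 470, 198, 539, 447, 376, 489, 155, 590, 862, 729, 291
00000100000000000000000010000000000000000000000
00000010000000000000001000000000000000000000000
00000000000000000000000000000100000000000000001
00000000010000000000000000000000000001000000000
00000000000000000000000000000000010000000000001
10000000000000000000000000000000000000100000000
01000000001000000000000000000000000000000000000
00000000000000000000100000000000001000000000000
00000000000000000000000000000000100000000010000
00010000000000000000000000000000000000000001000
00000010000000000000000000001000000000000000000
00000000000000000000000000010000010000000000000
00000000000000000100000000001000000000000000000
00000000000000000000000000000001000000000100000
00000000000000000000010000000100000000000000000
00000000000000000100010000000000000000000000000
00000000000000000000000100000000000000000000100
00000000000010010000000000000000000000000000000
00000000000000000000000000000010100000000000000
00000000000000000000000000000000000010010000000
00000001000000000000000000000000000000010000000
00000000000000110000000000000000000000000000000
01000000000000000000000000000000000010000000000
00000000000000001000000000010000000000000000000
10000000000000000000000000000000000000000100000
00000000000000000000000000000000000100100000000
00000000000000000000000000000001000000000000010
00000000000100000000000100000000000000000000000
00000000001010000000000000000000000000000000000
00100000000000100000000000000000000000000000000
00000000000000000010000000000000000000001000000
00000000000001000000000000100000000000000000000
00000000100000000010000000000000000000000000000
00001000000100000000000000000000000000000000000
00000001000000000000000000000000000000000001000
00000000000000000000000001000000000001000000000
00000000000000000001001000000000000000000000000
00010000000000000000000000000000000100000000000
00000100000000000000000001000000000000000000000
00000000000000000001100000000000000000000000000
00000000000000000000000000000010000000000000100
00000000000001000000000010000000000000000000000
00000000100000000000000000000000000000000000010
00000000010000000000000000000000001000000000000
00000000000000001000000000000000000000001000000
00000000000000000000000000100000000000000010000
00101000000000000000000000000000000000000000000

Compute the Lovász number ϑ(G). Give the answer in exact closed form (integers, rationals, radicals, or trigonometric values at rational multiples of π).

deg(489) = 2; N(489) = {866, 125}.
deg(816) = 2; N(816) = {172, 539}.
deg(792) = 2; N(792) = {423, 723}.
deg(927) = 2; N(927) = {164, 720}.
G on 47 vertices is 2-regular; connected 2-regular on 47 ⇒ C_{47}.
Distinct eigenvalues (to 4 d.p.): [2.0, 1.9822, 1.9289, 1.8413, 1.7208, 1.5696, 1.3904, 1.1864, 0.9612, 0.7188, 0.4636, 0.2002, -0.0668, -0.3327, -0.5926, -0.8419, -1.0762, -1.2913, -1.4833, -1.6489, -1.785, -1.8893, -1.9599, -1.9955].
Lovász: ϑ = −47(-2*cos(pi/47))/(2+-(-1)*2*cos(pi/47)) = 47*cos(pi/47)/(cos(pi/47) + 1).
≈ 23.47373149 (to 8 d.p.).
Check 23 ≤ 47*cos(pi/47)/(cos(pi/47) + 1) ≤ 24: both strict.

47*cos(pi/47)/(cos(pi/47) + 1)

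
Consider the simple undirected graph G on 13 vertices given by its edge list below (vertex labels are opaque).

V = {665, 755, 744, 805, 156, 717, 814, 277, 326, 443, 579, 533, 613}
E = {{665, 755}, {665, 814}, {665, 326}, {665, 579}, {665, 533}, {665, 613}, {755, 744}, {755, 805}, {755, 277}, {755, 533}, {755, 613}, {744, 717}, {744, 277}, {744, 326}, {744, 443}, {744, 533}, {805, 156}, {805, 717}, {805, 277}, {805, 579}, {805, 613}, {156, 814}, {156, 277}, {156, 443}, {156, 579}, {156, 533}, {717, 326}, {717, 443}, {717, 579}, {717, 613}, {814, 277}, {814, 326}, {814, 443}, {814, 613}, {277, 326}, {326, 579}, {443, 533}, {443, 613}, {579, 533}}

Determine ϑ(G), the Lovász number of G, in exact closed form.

sqrt(13)

Vertex 717 has 6 neighbors: 744, 805, 326, 443, 579, 613.
deg(326) = 6; N(326) = {665, 744, 717, 814, 277, 579}.
N(744) = {755, 717, 277, 326, 443, 533}, |N(744)| = 6.
Vertex 533 has 6 neighbors: 665, 755, 744, 156, 443, 579.
Regular of degree 6 on 13 vertices: SR(13,6,2,3) — a Paley graph.
The 3 distinct eigenvalues: [6.0, 1.3028, -2.3028].
Lovász: ϑ = −13(-sqrt(13)/2 - 1/2)/(6+-(-sqrt(13)/2 - 1/2)) = sqrt(13).
= 3.6056… (decimal).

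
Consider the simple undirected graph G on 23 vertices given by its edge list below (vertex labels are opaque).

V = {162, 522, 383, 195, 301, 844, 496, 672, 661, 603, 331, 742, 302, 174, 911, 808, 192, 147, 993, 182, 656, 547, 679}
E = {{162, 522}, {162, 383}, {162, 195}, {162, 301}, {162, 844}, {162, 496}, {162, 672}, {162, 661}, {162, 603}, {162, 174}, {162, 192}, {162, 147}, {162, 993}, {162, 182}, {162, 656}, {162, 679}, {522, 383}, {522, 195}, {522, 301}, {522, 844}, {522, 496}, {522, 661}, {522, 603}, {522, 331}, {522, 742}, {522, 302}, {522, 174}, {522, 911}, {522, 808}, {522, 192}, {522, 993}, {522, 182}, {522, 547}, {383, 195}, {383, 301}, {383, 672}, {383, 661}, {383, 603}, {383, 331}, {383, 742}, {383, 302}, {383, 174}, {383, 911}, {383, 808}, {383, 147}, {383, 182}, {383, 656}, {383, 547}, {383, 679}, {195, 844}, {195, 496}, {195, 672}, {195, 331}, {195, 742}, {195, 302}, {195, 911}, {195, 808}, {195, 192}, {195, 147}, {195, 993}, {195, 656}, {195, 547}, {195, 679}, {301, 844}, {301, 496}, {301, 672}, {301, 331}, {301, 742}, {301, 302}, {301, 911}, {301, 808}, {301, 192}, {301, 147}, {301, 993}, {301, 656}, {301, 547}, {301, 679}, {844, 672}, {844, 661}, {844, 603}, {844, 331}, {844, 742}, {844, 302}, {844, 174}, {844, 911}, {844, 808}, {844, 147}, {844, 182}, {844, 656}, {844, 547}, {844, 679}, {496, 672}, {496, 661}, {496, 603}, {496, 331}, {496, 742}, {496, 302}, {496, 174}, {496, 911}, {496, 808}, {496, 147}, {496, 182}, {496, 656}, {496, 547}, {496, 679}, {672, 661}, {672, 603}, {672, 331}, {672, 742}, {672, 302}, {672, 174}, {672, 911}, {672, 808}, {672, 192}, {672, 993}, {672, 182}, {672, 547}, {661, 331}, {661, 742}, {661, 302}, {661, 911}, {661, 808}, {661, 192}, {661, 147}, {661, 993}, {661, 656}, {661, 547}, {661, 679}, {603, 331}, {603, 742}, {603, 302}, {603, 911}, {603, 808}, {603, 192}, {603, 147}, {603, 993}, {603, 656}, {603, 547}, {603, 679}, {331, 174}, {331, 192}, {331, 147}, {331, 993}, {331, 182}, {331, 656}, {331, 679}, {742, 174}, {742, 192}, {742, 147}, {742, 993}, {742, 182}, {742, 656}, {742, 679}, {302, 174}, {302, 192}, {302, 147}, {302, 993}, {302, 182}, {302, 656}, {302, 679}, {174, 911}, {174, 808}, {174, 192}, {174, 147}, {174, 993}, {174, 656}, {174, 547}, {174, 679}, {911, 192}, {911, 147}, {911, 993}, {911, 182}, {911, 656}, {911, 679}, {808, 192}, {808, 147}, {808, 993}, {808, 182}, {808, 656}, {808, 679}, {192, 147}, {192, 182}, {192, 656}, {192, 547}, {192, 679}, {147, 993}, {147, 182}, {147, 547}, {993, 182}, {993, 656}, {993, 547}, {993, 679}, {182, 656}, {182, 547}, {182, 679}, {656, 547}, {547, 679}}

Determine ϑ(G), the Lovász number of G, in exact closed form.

7

N(603) = {162, 522, 383, 844, 496, 672, 331, 742, 302, 911, 808, 192, 147, 993, 656, 547, 679}, |N(603)| = 17.
deg(182) = 17; N(182) = {162, 522, 383, 844, 496, 672, 331, 742, 302, 911, 808, 192, 147, 993, 656, 547, 679}.
deg(742) = 16; N(742) = {522, 383, 195, 301, 844, 496, 672, 661, 603, 174, 192, 147, 993, 182, 656, 679}.
deg(174) = 17; N(174) = {162, 522, 383, 844, 496, 672, 331, 742, 302, 911, 808, 192, 147, 993, 656, 547, 679}.
4 parts of sizes [7, 6, 5, 5]; α(G) = 7 = ϑ (perfect).
Numerically 7.00000.
α=7, χ(Ḡ)=7; ϑ=7 lies between (collapsed).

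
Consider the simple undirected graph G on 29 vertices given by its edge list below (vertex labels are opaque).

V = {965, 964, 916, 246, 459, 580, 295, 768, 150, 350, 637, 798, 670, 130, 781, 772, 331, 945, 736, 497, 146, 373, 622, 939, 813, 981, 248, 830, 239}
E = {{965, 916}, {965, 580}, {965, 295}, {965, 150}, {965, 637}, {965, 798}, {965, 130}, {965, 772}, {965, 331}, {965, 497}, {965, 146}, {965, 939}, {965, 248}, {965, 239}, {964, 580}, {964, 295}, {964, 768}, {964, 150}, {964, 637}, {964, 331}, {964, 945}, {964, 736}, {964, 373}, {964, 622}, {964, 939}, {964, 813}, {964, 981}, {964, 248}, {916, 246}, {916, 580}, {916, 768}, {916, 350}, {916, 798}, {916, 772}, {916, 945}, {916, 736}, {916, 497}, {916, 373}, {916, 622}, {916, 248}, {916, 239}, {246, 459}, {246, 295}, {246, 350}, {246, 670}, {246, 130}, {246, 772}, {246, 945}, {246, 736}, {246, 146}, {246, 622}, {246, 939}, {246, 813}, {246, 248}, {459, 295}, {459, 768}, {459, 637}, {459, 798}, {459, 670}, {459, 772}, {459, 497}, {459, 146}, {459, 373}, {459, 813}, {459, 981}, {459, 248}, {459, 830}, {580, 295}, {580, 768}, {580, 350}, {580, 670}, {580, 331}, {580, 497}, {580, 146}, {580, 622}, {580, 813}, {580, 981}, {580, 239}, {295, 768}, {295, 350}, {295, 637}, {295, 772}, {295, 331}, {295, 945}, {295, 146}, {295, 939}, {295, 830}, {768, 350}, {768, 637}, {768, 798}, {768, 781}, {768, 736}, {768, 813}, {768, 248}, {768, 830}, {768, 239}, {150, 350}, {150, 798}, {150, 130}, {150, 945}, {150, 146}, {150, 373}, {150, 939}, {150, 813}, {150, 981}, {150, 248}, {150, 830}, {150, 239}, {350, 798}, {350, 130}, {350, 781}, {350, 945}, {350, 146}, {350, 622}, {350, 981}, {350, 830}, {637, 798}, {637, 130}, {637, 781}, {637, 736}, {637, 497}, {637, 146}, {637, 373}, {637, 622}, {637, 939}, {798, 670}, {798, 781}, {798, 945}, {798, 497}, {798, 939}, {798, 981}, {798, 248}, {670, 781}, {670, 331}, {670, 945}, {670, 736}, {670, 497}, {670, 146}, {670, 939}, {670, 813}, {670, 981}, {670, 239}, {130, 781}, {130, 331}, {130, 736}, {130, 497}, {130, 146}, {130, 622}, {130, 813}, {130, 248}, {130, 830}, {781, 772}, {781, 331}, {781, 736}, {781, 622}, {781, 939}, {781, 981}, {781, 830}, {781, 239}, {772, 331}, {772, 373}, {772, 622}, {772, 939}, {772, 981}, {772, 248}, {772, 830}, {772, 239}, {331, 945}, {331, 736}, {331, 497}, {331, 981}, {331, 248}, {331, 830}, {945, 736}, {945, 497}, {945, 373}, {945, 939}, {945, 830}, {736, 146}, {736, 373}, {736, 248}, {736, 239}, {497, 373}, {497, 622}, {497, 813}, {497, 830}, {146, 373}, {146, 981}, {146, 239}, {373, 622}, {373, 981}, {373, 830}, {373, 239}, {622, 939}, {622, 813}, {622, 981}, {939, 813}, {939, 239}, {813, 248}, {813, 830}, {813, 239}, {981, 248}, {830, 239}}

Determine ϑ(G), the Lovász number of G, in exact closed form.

sqrt(29)

Vertex 622 has 14 neighbors: 964, 916, 246, 580, 350, 637, 130, 781, 772, 497, 373, 939, 813, 981.
N(781) = {768, 350, 637, 798, 670, 130, 772, 331, 736, 622, 939, 981, 830, 239}, |N(781)| = 14.
deg(772) = 14; N(772) = {965, 916, 246, 459, 295, 781, 331, 373, 622, 939, 981, 248, 830, 239}.
Vertex 130 has 14 neighbors: 965, 246, 150, 350, 637, 781, 331, 736, 497, 146, 622, 813, 248, 830.
Regular of degree 14 on 29 vertices: Paley(29): SR with (k,λ,μ)=(14,6,7).
spec(A) ≈ [14.0, 2.1926, -3.1926] (distinct, 4 d.p.).
Lovász: ϑ = −29(-sqrt(29)/2 - 1/2)/(14+-(-sqrt(29)/2 - 1/2)) = sqrt(29).
≈ 5.3851648 (to 7 d.p.).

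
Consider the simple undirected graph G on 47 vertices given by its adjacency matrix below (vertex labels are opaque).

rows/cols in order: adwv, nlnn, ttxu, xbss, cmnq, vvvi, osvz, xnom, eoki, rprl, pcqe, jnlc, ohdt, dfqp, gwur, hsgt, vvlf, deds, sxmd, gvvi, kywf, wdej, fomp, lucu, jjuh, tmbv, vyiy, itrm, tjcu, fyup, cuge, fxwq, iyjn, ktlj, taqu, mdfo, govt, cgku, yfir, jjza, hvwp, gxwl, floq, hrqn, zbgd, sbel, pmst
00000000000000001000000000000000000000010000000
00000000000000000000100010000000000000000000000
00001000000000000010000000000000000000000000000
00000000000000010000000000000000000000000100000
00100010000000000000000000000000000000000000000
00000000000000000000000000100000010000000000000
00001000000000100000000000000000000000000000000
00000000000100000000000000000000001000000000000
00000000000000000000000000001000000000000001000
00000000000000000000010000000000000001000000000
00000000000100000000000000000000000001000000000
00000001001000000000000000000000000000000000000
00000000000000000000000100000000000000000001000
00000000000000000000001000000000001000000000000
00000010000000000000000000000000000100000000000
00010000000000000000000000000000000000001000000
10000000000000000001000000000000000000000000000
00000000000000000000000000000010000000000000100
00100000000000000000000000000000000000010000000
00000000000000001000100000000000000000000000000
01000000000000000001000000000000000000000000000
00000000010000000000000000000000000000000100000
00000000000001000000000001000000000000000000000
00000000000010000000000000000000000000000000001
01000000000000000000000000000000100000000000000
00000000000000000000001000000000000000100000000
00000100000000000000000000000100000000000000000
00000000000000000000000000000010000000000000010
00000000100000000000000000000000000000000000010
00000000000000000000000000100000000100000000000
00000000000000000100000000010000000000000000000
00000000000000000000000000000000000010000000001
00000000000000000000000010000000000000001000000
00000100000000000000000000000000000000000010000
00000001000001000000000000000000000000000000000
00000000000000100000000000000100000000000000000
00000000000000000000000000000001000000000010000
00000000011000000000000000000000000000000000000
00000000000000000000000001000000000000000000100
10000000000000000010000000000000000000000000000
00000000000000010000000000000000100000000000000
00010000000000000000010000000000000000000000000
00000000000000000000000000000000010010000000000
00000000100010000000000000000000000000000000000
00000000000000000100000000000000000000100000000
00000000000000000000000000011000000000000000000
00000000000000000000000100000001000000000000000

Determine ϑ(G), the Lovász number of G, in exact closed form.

Vertex govt has 2 neighbors: fxwq, floq.
deg(pcqe) = 2; N(pcqe) = {jnlc, cgku}.
deg(cmnq) = 2; N(cmnq) = {ttxu, osvz}.
Vertex vvlf has 2 neighbors: adwv, gvvi.
G on 47 vertices is 2-regular; a single 47-cycle (edge-transitive).
spec(A) ≈ [2.0, 1.982155, 1.928938, 1.8413, 1.720803, 1.569599, 1.390385, 1.186359, 0.961164, 0.718816, 0.46364, 0.200191, -0.06683, -0.332659, -0.592551, -0.84187, -1.076165, -1.291256, -1.483304, -1.648883, -1.785038, -1.889338, -1.959923, -1.995534] (distinct, 6 d.p.).
Lovász (edge-transitive): ϑ = −47·(-2*cos(pi/47))/((2)−(-2*cos(pi/47))) = 47*cos(pi/47)/(cos(pi/47) + 1).
= 23.4737… (decimal).
Sandwich: α(G)=23 ≤ ϑ(G)=47*cos(pi/47)/(cos(pi/47) + 1) ≤ χ(Ḡ)=24 (both strict).

47*cos(pi/47)/(cos(pi/47) + 1)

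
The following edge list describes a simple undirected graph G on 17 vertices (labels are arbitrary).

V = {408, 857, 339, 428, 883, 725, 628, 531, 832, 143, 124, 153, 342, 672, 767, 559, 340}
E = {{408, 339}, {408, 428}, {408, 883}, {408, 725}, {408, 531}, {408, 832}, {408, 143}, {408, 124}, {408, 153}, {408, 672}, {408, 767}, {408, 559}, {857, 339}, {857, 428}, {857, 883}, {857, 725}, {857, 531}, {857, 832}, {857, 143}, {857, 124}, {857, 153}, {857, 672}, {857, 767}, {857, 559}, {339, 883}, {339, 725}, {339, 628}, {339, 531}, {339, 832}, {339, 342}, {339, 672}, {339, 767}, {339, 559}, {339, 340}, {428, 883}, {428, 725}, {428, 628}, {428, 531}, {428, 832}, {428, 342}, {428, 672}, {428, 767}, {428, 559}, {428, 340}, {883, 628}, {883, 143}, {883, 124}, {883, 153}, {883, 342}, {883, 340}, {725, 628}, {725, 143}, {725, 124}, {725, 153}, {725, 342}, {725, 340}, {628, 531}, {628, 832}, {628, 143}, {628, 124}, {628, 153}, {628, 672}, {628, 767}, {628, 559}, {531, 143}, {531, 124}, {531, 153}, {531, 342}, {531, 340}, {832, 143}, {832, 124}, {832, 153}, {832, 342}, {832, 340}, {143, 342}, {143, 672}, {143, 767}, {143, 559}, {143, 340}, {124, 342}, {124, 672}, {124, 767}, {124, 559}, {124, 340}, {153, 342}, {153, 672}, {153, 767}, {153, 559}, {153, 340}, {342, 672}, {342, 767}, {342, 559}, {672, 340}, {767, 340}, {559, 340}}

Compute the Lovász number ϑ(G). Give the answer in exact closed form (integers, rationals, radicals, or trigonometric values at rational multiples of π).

7

Vertex 883 has 10 neighbors: 408, 857, 339, 428, 628, 143, 124, 153, 342, 340.
N(628) = {339, 428, 883, 725, 531, 832, 143, 124, 153, 672, 767, 559}, |N(628)| = 12.
deg(153) = 12; N(153) = {408, 857, 883, 725, 628, 531, 832, 342, 672, 767, 559, 340}.
Vertex 672 has 10 neighbors: 408, 857, 339, 428, 628, 143, 124, 153, 342, 340.
Complete 3-partite, parts [7, 5, 5]: perfect, ϑ = α = 7.
Numerically 7.000000.
Lovász sandwich 7 ≤ 7 ≤ 7: collapsed.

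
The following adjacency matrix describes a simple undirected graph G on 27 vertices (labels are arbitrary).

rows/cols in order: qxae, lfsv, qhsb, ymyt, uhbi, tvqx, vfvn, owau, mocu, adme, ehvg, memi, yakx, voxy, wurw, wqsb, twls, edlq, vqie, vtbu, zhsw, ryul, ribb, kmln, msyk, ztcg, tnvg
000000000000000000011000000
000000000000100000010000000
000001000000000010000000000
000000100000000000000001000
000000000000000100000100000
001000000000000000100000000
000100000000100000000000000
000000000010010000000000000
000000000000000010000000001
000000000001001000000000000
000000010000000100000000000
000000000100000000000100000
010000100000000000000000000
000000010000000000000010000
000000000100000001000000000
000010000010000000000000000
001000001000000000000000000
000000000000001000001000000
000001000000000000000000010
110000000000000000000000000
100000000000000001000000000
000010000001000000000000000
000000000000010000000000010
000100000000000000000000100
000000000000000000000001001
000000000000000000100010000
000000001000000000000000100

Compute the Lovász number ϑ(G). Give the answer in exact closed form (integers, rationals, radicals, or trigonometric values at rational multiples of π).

27*cos(pi/27)/(cos(pi/27) + 1)

N(lfsv) = {yakx, vtbu}, |N(lfsv)| = 2.
N(vqie) = {tvqx, ztcg}, |N(vqie)| = 2.
N(ymyt) = {vfvn, kmln}, |N(ymyt)| = 2.
N(tvqx) = {qhsb, vqie}, |N(tvqx)| = 2.
27-vertex 2-regular graph: connected 2-regular on 27 ⇒ C_{27}.
The 14 distinct eigenvalues: [2.0, 1.946, 1.787, 1.532, 1.194, 0.792, 0.347, -0.116, -0.574, -1.0, -1.372, -1.671, -1.879, -1.986].
Lovász (edge-transitive): ϑ = −27·(-2*cos(pi/27))/((2)−(-2*cos(pi/27))) = 27*cos(pi/27)/(cos(pi/27) + 1).
Numerically 13.45420.
13 ≤ 27*cos(pi/27)/(cos(pi/27) + 1) ≤ 14: both strict.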